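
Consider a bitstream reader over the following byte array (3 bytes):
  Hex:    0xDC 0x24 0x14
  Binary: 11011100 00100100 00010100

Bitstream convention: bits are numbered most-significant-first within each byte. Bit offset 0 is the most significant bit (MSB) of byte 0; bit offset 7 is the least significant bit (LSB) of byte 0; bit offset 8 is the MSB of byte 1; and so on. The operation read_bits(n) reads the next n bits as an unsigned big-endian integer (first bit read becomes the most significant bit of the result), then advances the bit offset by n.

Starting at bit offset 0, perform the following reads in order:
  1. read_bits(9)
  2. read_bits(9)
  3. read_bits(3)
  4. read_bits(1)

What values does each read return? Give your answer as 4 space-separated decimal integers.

Answer: 440 144 2 1

Derivation:
Read 1: bits[0:9] width=9 -> value=440 (bin 110111000); offset now 9 = byte 1 bit 1; 15 bits remain
Read 2: bits[9:18] width=9 -> value=144 (bin 010010000); offset now 18 = byte 2 bit 2; 6 bits remain
Read 3: bits[18:21] width=3 -> value=2 (bin 010); offset now 21 = byte 2 bit 5; 3 bits remain
Read 4: bits[21:22] width=1 -> value=1 (bin 1); offset now 22 = byte 2 bit 6; 2 bits remain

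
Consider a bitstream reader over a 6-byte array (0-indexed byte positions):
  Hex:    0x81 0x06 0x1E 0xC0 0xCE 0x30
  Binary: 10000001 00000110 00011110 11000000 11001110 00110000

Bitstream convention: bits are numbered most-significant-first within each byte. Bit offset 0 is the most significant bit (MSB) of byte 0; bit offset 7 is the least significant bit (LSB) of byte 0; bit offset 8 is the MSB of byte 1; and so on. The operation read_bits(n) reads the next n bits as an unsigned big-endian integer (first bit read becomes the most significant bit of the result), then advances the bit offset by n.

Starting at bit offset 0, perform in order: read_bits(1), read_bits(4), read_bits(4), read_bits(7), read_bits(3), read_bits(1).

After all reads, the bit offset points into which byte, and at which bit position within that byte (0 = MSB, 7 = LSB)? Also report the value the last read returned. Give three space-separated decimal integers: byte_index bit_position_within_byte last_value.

Answer: 2 4 1

Derivation:
Read 1: bits[0:1] width=1 -> value=1 (bin 1); offset now 1 = byte 0 bit 1; 47 bits remain
Read 2: bits[1:5] width=4 -> value=0 (bin 0000); offset now 5 = byte 0 bit 5; 43 bits remain
Read 3: bits[5:9] width=4 -> value=2 (bin 0010); offset now 9 = byte 1 bit 1; 39 bits remain
Read 4: bits[9:16] width=7 -> value=6 (bin 0000110); offset now 16 = byte 2 bit 0; 32 bits remain
Read 5: bits[16:19] width=3 -> value=0 (bin 000); offset now 19 = byte 2 bit 3; 29 bits remain
Read 6: bits[19:20] width=1 -> value=1 (bin 1); offset now 20 = byte 2 bit 4; 28 bits remain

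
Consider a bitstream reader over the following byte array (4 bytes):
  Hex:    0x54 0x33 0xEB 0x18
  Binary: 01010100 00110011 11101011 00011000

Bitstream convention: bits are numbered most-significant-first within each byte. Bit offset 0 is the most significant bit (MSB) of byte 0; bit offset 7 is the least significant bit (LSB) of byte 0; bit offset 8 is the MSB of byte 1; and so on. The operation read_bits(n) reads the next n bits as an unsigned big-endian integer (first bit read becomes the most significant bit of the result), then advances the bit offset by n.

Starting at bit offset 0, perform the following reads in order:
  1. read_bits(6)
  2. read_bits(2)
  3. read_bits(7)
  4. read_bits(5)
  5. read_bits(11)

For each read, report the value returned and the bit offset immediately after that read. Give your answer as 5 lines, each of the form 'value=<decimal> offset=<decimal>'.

Answer: value=21 offset=6
value=0 offset=8
value=25 offset=15
value=30 offset=20
value=1420 offset=31

Derivation:
Read 1: bits[0:6] width=6 -> value=21 (bin 010101); offset now 6 = byte 0 bit 6; 26 bits remain
Read 2: bits[6:8] width=2 -> value=0 (bin 00); offset now 8 = byte 1 bit 0; 24 bits remain
Read 3: bits[8:15] width=7 -> value=25 (bin 0011001); offset now 15 = byte 1 bit 7; 17 bits remain
Read 4: bits[15:20] width=5 -> value=30 (bin 11110); offset now 20 = byte 2 bit 4; 12 bits remain
Read 5: bits[20:31] width=11 -> value=1420 (bin 10110001100); offset now 31 = byte 3 bit 7; 1 bits remain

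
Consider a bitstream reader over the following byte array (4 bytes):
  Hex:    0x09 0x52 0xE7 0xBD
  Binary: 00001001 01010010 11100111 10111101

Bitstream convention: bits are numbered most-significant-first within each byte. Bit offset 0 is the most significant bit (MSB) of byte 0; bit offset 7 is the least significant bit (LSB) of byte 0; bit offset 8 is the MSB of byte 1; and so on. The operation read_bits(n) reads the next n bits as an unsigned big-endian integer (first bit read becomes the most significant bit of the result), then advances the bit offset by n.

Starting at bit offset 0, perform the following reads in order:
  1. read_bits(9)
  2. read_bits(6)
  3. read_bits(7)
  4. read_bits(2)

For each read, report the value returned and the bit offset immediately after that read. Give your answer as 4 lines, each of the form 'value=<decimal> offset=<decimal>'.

Answer: value=18 offset=9
value=41 offset=15
value=57 offset=22
value=3 offset=24

Derivation:
Read 1: bits[0:9] width=9 -> value=18 (bin 000010010); offset now 9 = byte 1 bit 1; 23 bits remain
Read 2: bits[9:15] width=6 -> value=41 (bin 101001); offset now 15 = byte 1 bit 7; 17 bits remain
Read 3: bits[15:22] width=7 -> value=57 (bin 0111001); offset now 22 = byte 2 bit 6; 10 bits remain
Read 4: bits[22:24] width=2 -> value=3 (bin 11); offset now 24 = byte 3 bit 0; 8 bits remain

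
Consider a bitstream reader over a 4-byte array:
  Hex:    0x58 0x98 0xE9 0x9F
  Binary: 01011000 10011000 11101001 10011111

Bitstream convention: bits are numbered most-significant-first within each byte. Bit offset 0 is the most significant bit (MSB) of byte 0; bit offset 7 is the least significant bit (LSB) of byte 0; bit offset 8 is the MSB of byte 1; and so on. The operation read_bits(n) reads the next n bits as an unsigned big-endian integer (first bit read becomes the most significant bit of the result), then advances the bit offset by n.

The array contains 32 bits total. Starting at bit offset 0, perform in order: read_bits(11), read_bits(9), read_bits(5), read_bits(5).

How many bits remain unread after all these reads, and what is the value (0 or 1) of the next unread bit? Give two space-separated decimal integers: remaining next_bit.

Read 1: bits[0:11] width=11 -> value=708 (bin 01011000100); offset now 11 = byte 1 bit 3; 21 bits remain
Read 2: bits[11:20] width=9 -> value=398 (bin 110001110); offset now 20 = byte 2 bit 4; 12 bits remain
Read 3: bits[20:25] width=5 -> value=19 (bin 10011); offset now 25 = byte 3 bit 1; 7 bits remain
Read 4: bits[25:30] width=5 -> value=7 (bin 00111); offset now 30 = byte 3 bit 6; 2 bits remain

Answer: 2 1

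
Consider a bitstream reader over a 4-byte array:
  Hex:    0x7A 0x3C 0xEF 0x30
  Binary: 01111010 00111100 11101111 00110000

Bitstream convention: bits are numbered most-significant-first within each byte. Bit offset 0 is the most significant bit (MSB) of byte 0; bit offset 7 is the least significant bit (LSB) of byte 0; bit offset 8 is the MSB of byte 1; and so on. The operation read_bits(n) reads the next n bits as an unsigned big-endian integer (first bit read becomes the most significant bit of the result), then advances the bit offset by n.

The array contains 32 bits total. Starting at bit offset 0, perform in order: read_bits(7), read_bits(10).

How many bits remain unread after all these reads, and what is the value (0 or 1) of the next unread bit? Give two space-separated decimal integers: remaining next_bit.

Answer: 15 1

Derivation:
Read 1: bits[0:7] width=7 -> value=61 (bin 0111101); offset now 7 = byte 0 bit 7; 25 bits remain
Read 2: bits[7:17] width=10 -> value=121 (bin 0001111001); offset now 17 = byte 2 bit 1; 15 bits remain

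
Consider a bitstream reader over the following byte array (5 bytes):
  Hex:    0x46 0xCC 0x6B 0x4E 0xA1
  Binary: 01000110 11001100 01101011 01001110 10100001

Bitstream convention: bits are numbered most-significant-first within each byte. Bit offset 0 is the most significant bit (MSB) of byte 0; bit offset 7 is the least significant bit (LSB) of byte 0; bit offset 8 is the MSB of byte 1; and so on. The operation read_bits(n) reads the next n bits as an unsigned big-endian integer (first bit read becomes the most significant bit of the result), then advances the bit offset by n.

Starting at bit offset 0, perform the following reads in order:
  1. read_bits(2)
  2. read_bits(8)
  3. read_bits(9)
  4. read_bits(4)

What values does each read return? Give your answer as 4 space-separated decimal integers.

Read 1: bits[0:2] width=2 -> value=1 (bin 01); offset now 2 = byte 0 bit 2; 38 bits remain
Read 2: bits[2:10] width=8 -> value=27 (bin 00011011); offset now 10 = byte 1 bit 2; 30 bits remain
Read 3: bits[10:19] width=9 -> value=99 (bin 001100011); offset now 19 = byte 2 bit 3; 21 bits remain
Read 4: bits[19:23] width=4 -> value=5 (bin 0101); offset now 23 = byte 2 bit 7; 17 bits remain

Answer: 1 27 99 5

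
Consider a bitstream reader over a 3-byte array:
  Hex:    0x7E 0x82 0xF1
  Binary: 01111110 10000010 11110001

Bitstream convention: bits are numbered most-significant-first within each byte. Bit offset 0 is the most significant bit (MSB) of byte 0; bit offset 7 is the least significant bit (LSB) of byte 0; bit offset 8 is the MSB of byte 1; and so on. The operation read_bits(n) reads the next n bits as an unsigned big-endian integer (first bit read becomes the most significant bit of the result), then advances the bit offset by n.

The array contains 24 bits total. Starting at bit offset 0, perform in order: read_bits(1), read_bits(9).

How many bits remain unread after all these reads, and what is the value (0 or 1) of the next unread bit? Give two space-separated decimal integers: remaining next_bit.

Answer: 14 0

Derivation:
Read 1: bits[0:1] width=1 -> value=0 (bin 0); offset now 1 = byte 0 bit 1; 23 bits remain
Read 2: bits[1:10] width=9 -> value=506 (bin 111111010); offset now 10 = byte 1 bit 2; 14 bits remain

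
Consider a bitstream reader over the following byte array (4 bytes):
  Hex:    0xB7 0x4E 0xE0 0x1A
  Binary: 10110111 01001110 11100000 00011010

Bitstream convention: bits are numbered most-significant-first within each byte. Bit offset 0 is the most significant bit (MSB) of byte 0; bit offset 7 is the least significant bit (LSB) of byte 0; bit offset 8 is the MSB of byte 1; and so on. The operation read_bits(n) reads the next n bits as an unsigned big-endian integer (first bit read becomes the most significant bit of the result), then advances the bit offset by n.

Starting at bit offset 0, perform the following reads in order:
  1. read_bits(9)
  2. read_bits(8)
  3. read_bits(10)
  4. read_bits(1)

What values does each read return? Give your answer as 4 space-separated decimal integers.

Read 1: bits[0:9] width=9 -> value=366 (bin 101101110); offset now 9 = byte 1 bit 1; 23 bits remain
Read 2: bits[9:17] width=8 -> value=157 (bin 10011101); offset now 17 = byte 2 bit 1; 15 bits remain
Read 3: bits[17:27] width=10 -> value=768 (bin 1100000000); offset now 27 = byte 3 bit 3; 5 bits remain
Read 4: bits[27:28] width=1 -> value=1 (bin 1); offset now 28 = byte 3 bit 4; 4 bits remain

Answer: 366 157 768 1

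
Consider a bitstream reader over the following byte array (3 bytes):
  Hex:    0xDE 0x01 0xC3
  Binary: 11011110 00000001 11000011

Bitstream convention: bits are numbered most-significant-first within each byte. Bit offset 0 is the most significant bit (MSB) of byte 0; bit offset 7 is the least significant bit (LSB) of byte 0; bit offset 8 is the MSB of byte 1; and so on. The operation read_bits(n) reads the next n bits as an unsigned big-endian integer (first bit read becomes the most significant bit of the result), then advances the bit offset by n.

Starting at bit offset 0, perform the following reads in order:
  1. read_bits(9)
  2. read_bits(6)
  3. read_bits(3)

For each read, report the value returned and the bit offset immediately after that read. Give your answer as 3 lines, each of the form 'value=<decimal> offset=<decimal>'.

Read 1: bits[0:9] width=9 -> value=444 (bin 110111100); offset now 9 = byte 1 bit 1; 15 bits remain
Read 2: bits[9:15] width=6 -> value=0 (bin 000000); offset now 15 = byte 1 bit 7; 9 bits remain
Read 3: bits[15:18] width=3 -> value=7 (bin 111); offset now 18 = byte 2 bit 2; 6 bits remain

Answer: value=444 offset=9
value=0 offset=15
value=7 offset=18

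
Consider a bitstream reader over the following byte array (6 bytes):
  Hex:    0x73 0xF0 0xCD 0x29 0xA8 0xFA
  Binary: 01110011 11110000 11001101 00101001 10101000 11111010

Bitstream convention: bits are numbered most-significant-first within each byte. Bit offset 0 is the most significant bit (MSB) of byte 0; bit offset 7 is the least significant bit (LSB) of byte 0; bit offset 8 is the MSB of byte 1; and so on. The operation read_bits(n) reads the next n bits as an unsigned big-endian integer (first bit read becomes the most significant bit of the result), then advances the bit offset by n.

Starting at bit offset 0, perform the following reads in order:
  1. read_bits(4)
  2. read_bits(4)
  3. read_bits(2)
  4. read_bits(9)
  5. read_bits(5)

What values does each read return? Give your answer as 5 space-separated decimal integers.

Answer: 7 3 3 390 13

Derivation:
Read 1: bits[0:4] width=4 -> value=7 (bin 0111); offset now 4 = byte 0 bit 4; 44 bits remain
Read 2: bits[4:8] width=4 -> value=3 (bin 0011); offset now 8 = byte 1 bit 0; 40 bits remain
Read 3: bits[8:10] width=2 -> value=3 (bin 11); offset now 10 = byte 1 bit 2; 38 bits remain
Read 4: bits[10:19] width=9 -> value=390 (bin 110000110); offset now 19 = byte 2 bit 3; 29 bits remain
Read 5: bits[19:24] width=5 -> value=13 (bin 01101); offset now 24 = byte 3 bit 0; 24 bits remain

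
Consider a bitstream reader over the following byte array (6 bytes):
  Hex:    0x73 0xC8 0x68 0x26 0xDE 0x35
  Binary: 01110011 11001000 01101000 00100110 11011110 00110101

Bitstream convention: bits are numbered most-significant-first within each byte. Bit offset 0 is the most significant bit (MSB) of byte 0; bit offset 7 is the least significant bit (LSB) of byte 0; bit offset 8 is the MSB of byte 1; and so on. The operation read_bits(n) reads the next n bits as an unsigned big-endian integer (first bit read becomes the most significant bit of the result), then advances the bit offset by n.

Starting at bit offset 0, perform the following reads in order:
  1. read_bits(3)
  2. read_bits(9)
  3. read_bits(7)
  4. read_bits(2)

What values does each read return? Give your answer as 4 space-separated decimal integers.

Read 1: bits[0:3] width=3 -> value=3 (bin 011); offset now 3 = byte 0 bit 3; 45 bits remain
Read 2: bits[3:12] width=9 -> value=316 (bin 100111100); offset now 12 = byte 1 bit 4; 36 bits remain
Read 3: bits[12:19] width=7 -> value=67 (bin 1000011); offset now 19 = byte 2 bit 3; 29 bits remain
Read 4: bits[19:21] width=2 -> value=1 (bin 01); offset now 21 = byte 2 bit 5; 27 bits remain

Answer: 3 316 67 1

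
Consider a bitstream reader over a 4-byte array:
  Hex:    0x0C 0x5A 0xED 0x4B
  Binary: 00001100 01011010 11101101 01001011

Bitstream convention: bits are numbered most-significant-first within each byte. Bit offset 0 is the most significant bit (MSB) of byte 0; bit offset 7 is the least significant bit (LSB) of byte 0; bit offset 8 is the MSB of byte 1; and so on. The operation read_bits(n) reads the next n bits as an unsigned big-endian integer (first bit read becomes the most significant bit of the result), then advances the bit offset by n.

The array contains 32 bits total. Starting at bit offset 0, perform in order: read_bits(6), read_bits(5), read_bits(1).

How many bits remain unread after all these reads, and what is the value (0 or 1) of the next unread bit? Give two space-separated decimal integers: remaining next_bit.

Answer: 20 1

Derivation:
Read 1: bits[0:6] width=6 -> value=3 (bin 000011); offset now 6 = byte 0 bit 6; 26 bits remain
Read 2: bits[6:11] width=5 -> value=2 (bin 00010); offset now 11 = byte 1 bit 3; 21 bits remain
Read 3: bits[11:12] width=1 -> value=1 (bin 1); offset now 12 = byte 1 bit 4; 20 bits remain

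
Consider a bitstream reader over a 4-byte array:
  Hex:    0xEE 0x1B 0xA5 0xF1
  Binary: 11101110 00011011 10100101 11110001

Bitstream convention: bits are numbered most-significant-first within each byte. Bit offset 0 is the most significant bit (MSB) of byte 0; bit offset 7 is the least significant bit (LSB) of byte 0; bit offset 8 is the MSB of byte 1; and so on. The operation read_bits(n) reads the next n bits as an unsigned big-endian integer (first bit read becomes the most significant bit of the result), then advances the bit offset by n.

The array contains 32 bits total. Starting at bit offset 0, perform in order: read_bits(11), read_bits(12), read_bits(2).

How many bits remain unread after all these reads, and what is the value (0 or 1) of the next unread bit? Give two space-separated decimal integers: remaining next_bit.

Answer: 7 1

Derivation:
Read 1: bits[0:11] width=11 -> value=1904 (bin 11101110000); offset now 11 = byte 1 bit 3; 21 bits remain
Read 2: bits[11:23] width=12 -> value=3538 (bin 110111010010); offset now 23 = byte 2 bit 7; 9 bits remain
Read 3: bits[23:25] width=2 -> value=3 (bin 11); offset now 25 = byte 3 bit 1; 7 bits remain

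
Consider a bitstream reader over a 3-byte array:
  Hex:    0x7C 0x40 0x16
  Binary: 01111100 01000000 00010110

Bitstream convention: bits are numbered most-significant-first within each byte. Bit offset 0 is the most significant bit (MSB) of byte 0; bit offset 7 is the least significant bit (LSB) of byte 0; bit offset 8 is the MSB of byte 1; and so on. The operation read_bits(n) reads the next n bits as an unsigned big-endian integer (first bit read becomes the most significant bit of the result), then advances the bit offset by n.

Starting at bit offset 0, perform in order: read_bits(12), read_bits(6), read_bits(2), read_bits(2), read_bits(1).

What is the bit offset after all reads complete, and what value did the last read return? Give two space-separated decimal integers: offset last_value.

Read 1: bits[0:12] width=12 -> value=1988 (bin 011111000100); offset now 12 = byte 1 bit 4; 12 bits remain
Read 2: bits[12:18] width=6 -> value=0 (bin 000000); offset now 18 = byte 2 bit 2; 6 bits remain
Read 3: bits[18:20] width=2 -> value=1 (bin 01); offset now 20 = byte 2 bit 4; 4 bits remain
Read 4: bits[20:22] width=2 -> value=1 (bin 01); offset now 22 = byte 2 bit 6; 2 bits remain
Read 5: bits[22:23] width=1 -> value=1 (bin 1); offset now 23 = byte 2 bit 7; 1 bits remain

Answer: 23 1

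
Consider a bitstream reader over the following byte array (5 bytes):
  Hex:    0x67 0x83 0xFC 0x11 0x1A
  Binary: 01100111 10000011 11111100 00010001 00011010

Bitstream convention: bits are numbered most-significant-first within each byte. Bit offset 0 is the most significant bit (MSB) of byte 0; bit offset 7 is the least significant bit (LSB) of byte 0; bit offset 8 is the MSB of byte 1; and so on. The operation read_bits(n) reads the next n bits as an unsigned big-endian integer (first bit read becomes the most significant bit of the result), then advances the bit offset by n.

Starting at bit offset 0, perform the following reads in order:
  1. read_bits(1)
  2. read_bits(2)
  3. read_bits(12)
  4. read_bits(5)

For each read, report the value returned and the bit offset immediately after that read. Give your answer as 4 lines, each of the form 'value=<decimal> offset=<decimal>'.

Read 1: bits[0:1] width=1 -> value=0 (bin 0); offset now 1 = byte 0 bit 1; 39 bits remain
Read 2: bits[1:3] width=2 -> value=3 (bin 11); offset now 3 = byte 0 bit 3; 37 bits remain
Read 3: bits[3:15] width=12 -> value=961 (bin 001111000001); offset now 15 = byte 1 bit 7; 25 bits remain
Read 4: bits[15:20] width=5 -> value=31 (bin 11111); offset now 20 = byte 2 bit 4; 20 bits remain

Answer: value=0 offset=1
value=3 offset=3
value=961 offset=15
value=31 offset=20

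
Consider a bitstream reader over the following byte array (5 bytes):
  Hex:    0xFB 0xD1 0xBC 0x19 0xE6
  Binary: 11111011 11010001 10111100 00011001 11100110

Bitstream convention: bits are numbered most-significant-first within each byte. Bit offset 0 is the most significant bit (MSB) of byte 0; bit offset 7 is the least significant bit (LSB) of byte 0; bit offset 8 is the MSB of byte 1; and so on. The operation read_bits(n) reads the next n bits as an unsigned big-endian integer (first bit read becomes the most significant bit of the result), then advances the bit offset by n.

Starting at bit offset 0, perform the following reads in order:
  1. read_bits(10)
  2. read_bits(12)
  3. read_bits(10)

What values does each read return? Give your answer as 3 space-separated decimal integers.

Read 1: bits[0:10] width=10 -> value=1007 (bin 1111101111); offset now 10 = byte 1 bit 2; 30 bits remain
Read 2: bits[10:22] width=12 -> value=1135 (bin 010001101111); offset now 22 = byte 2 bit 6; 18 bits remain
Read 3: bits[22:32] width=10 -> value=25 (bin 0000011001); offset now 32 = byte 4 bit 0; 8 bits remain

Answer: 1007 1135 25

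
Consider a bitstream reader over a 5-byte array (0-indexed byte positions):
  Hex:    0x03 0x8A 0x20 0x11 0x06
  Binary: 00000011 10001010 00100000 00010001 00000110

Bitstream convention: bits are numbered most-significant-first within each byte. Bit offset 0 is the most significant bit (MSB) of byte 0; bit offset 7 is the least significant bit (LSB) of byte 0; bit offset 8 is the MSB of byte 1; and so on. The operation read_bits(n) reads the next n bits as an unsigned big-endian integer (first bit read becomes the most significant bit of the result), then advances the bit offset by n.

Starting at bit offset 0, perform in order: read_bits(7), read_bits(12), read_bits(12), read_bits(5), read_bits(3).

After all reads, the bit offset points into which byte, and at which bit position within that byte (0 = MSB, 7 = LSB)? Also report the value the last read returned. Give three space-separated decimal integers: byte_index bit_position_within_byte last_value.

Read 1: bits[0:7] width=7 -> value=1 (bin 0000001); offset now 7 = byte 0 bit 7; 33 bits remain
Read 2: bits[7:19] width=12 -> value=3153 (bin 110001010001); offset now 19 = byte 2 bit 3; 21 bits remain
Read 3: bits[19:31] width=12 -> value=8 (bin 000000001000); offset now 31 = byte 3 bit 7; 9 bits remain
Read 4: bits[31:36] width=5 -> value=16 (bin 10000); offset now 36 = byte 4 bit 4; 4 bits remain
Read 5: bits[36:39] width=3 -> value=3 (bin 011); offset now 39 = byte 4 bit 7; 1 bits remain

Answer: 4 7 3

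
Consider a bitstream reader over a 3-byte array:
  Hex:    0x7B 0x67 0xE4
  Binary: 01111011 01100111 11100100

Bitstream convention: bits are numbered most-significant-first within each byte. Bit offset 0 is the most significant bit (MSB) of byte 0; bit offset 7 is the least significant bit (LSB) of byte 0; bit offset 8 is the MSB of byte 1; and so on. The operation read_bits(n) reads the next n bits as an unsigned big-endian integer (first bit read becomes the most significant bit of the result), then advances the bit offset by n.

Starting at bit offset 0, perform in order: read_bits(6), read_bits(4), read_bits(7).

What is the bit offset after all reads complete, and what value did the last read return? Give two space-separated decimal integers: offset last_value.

Answer: 17 79

Derivation:
Read 1: bits[0:6] width=6 -> value=30 (bin 011110); offset now 6 = byte 0 bit 6; 18 bits remain
Read 2: bits[6:10] width=4 -> value=13 (bin 1101); offset now 10 = byte 1 bit 2; 14 bits remain
Read 3: bits[10:17] width=7 -> value=79 (bin 1001111); offset now 17 = byte 2 bit 1; 7 bits remain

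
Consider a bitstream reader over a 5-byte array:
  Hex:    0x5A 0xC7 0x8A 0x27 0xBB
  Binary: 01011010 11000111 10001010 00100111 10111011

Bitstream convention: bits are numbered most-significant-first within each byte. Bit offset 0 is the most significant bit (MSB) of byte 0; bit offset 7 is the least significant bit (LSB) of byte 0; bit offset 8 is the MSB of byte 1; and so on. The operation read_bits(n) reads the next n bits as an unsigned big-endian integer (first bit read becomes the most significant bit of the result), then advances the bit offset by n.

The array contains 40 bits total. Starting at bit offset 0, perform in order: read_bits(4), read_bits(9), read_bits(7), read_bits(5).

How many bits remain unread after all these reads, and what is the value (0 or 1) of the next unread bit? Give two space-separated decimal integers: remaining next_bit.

Read 1: bits[0:4] width=4 -> value=5 (bin 0101); offset now 4 = byte 0 bit 4; 36 bits remain
Read 2: bits[4:13] width=9 -> value=344 (bin 101011000); offset now 13 = byte 1 bit 5; 27 bits remain
Read 3: bits[13:20] width=7 -> value=120 (bin 1111000); offset now 20 = byte 2 bit 4; 20 bits remain
Read 4: bits[20:25] width=5 -> value=20 (bin 10100); offset now 25 = byte 3 bit 1; 15 bits remain

Answer: 15 0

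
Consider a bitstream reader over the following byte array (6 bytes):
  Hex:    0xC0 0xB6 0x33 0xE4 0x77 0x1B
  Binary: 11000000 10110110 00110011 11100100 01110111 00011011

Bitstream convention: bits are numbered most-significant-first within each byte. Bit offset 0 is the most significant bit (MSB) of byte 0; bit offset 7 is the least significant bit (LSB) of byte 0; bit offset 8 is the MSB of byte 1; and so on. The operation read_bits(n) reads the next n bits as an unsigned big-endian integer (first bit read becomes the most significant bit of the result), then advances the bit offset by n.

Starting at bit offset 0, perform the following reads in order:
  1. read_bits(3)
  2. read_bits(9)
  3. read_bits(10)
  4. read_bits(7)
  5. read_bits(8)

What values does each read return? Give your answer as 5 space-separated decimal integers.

Answer: 6 11 396 124 142

Derivation:
Read 1: bits[0:3] width=3 -> value=6 (bin 110); offset now 3 = byte 0 bit 3; 45 bits remain
Read 2: bits[3:12] width=9 -> value=11 (bin 000001011); offset now 12 = byte 1 bit 4; 36 bits remain
Read 3: bits[12:22] width=10 -> value=396 (bin 0110001100); offset now 22 = byte 2 bit 6; 26 bits remain
Read 4: bits[22:29] width=7 -> value=124 (bin 1111100); offset now 29 = byte 3 bit 5; 19 bits remain
Read 5: bits[29:37] width=8 -> value=142 (bin 10001110); offset now 37 = byte 4 bit 5; 11 bits remain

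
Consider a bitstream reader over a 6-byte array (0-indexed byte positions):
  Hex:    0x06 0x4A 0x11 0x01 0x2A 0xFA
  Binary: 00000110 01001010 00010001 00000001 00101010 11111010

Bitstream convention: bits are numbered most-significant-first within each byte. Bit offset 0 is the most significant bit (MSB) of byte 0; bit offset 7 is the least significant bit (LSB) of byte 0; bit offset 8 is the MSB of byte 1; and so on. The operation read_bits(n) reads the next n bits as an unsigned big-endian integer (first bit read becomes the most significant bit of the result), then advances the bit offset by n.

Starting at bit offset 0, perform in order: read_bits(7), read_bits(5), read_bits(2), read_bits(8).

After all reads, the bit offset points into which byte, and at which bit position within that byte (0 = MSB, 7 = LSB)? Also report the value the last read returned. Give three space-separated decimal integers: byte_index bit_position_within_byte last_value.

Answer: 2 6 132

Derivation:
Read 1: bits[0:7] width=7 -> value=3 (bin 0000011); offset now 7 = byte 0 bit 7; 41 bits remain
Read 2: bits[7:12] width=5 -> value=4 (bin 00100); offset now 12 = byte 1 bit 4; 36 bits remain
Read 3: bits[12:14] width=2 -> value=2 (bin 10); offset now 14 = byte 1 bit 6; 34 bits remain
Read 4: bits[14:22] width=8 -> value=132 (bin 10000100); offset now 22 = byte 2 bit 6; 26 bits remain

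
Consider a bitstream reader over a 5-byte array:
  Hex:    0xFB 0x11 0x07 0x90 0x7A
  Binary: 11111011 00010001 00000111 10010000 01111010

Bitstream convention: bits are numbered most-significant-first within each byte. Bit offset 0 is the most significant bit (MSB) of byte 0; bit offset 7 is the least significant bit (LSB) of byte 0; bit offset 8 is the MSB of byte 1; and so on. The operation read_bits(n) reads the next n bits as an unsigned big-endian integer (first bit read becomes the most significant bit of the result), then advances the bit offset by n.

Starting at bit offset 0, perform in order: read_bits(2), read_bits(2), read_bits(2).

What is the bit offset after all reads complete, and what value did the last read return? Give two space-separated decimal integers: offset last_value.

Read 1: bits[0:2] width=2 -> value=3 (bin 11); offset now 2 = byte 0 bit 2; 38 bits remain
Read 2: bits[2:4] width=2 -> value=3 (bin 11); offset now 4 = byte 0 bit 4; 36 bits remain
Read 3: bits[4:6] width=2 -> value=2 (bin 10); offset now 6 = byte 0 bit 6; 34 bits remain

Answer: 6 2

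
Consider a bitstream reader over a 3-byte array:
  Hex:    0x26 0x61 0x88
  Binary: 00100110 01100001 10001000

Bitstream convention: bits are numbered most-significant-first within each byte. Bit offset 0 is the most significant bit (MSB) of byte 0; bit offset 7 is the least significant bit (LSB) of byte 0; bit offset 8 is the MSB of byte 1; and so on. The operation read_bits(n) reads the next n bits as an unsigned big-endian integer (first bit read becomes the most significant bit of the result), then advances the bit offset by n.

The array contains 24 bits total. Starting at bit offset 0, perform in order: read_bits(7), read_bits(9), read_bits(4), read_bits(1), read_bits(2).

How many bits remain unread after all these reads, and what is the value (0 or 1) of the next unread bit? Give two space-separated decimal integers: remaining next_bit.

Answer: 1 0

Derivation:
Read 1: bits[0:7] width=7 -> value=19 (bin 0010011); offset now 7 = byte 0 bit 7; 17 bits remain
Read 2: bits[7:16] width=9 -> value=97 (bin 001100001); offset now 16 = byte 2 bit 0; 8 bits remain
Read 3: bits[16:20] width=4 -> value=8 (bin 1000); offset now 20 = byte 2 bit 4; 4 bits remain
Read 4: bits[20:21] width=1 -> value=1 (bin 1); offset now 21 = byte 2 bit 5; 3 bits remain
Read 5: bits[21:23] width=2 -> value=0 (bin 00); offset now 23 = byte 2 bit 7; 1 bits remain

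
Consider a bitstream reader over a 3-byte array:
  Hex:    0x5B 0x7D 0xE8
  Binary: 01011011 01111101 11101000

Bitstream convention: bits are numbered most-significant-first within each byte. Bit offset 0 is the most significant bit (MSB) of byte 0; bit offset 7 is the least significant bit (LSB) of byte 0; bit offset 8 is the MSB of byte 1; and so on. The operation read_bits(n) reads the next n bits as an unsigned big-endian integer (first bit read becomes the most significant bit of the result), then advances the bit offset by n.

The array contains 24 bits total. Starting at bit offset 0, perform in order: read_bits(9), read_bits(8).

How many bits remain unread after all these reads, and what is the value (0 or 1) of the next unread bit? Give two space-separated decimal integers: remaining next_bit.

Read 1: bits[0:9] width=9 -> value=182 (bin 010110110); offset now 9 = byte 1 bit 1; 15 bits remain
Read 2: bits[9:17] width=8 -> value=251 (bin 11111011); offset now 17 = byte 2 bit 1; 7 bits remain

Answer: 7 1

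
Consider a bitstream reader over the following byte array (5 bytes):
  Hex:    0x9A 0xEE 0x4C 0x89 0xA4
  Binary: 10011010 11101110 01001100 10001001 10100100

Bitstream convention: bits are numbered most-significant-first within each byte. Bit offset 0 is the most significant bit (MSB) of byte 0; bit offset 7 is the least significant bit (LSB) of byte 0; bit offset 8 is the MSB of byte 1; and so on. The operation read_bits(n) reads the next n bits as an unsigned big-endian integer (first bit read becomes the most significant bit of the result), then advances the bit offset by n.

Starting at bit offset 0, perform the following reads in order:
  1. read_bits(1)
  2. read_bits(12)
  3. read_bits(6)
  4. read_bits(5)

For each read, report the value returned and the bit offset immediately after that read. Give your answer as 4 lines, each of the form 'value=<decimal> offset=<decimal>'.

Read 1: bits[0:1] width=1 -> value=1 (bin 1); offset now 1 = byte 0 bit 1; 39 bits remain
Read 2: bits[1:13] width=12 -> value=861 (bin 001101011101); offset now 13 = byte 1 bit 5; 27 bits remain
Read 3: bits[13:19] width=6 -> value=50 (bin 110010); offset now 19 = byte 2 bit 3; 21 bits remain
Read 4: bits[19:24] width=5 -> value=12 (bin 01100); offset now 24 = byte 3 bit 0; 16 bits remain

Answer: value=1 offset=1
value=861 offset=13
value=50 offset=19
value=12 offset=24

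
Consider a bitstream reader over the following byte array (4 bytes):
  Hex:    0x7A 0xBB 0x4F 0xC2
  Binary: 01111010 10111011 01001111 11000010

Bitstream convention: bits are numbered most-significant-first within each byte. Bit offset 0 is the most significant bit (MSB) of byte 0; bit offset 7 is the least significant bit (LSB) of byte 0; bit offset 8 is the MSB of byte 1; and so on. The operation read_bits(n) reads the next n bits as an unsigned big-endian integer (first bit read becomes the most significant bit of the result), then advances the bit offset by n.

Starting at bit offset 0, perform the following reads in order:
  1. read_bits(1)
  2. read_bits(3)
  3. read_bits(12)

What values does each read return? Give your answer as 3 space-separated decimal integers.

Read 1: bits[0:1] width=1 -> value=0 (bin 0); offset now 1 = byte 0 bit 1; 31 bits remain
Read 2: bits[1:4] width=3 -> value=7 (bin 111); offset now 4 = byte 0 bit 4; 28 bits remain
Read 3: bits[4:16] width=12 -> value=2747 (bin 101010111011); offset now 16 = byte 2 bit 0; 16 bits remain

Answer: 0 7 2747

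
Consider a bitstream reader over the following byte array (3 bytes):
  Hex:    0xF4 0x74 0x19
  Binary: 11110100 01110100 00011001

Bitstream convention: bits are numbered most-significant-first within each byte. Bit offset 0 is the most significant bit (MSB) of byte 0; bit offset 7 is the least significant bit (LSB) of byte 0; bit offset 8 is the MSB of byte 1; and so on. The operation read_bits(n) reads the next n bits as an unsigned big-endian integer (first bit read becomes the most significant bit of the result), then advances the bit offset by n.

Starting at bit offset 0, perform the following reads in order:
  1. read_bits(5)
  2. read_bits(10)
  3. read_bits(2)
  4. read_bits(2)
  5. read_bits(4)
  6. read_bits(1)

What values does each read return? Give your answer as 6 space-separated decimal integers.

Read 1: bits[0:5] width=5 -> value=30 (bin 11110); offset now 5 = byte 0 bit 5; 19 bits remain
Read 2: bits[5:15] width=10 -> value=570 (bin 1000111010); offset now 15 = byte 1 bit 7; 9 bits remain
Read 3: bits[15:17] width=2 -> value=0 (bin 00); offset now 17 = byte 2 bit 1; 7 bits remain
Read 4: bits[17:19] width=2 -> value=0 (bin 00); offset now 19 = byte 2 bit 3; 5 bits remain
Read 5: bits[19:23] width=4 -> value=12 (bin 1100); offset now 23 = byte 2 bit 7; 1 bits remain
Read 6: bits[23:24] width=1 -> value=1 (bin 1); offset now 24 = byte 3 bit 0; 0 bits remain

Answer: 30 570 0 0 12 1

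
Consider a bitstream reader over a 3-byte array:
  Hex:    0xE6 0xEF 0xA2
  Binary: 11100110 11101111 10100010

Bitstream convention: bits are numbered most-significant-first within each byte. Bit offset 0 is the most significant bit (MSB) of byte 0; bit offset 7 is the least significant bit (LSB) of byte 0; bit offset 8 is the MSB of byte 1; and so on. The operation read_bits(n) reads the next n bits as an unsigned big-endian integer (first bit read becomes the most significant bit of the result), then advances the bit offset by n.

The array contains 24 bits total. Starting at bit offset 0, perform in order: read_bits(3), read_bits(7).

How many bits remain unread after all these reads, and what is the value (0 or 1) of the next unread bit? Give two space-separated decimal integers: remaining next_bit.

Answer: 14 1

Derivation:
Read 1: bits[0:3] width=3 -> value=7 (bin 111); offset now 3 = byte 0 bit 3; 21 bits remain
Read 2: bits[3:10] width=7 -> value=27 (bin 0011011); offset now 10 = byte 1 bit 2; 14 bits remain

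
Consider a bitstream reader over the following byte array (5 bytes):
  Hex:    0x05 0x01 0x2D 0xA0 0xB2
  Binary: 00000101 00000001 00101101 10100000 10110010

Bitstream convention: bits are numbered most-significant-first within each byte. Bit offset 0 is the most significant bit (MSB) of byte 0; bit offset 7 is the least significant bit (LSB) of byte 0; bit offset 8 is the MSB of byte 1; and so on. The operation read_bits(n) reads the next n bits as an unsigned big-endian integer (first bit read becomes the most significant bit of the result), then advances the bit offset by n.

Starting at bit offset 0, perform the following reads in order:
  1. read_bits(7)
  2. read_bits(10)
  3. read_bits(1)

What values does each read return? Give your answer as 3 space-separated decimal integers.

Answer: 2 514 0

Derivation:
Read 1: bits[0:7] width=7 -> value=2 (bin 0000010); offset now 7 = byte 0 bit 7; 33 bits remain
Read 2: bits[7:17] width=10 -> value=514 (bin 1000000010); offset now 17 = byte 2 bit 1; 23 bits remain
Read 3: bits[17:18] width=1 -> value=0 (bin 0); offset now 18 = byte 2 bit 2; 22 bits remain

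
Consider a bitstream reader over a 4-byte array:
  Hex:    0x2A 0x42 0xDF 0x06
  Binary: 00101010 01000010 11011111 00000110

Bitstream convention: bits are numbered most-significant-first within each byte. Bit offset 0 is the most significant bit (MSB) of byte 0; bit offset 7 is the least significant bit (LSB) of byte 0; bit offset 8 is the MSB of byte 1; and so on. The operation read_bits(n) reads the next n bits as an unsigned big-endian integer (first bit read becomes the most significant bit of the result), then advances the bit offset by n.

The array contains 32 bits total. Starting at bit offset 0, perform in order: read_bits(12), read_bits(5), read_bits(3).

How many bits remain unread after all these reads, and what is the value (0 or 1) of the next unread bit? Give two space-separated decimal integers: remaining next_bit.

Read 1: bits[0:12] width=12 -> value=676 (bin 001010100100); offset now 12 = byte 1 bit 4; 20 bits remain
Read 2: bits[12:17] width=5 -> value=5 (bin 00101); offset now 17 = byte 2 bit 1; 15 bits remain
Read 3: bits[17:20] width=3 -> value=5 (bin 101); offset now 20 = byte 2 bit 4; 12 bits remain

Answer: 12 1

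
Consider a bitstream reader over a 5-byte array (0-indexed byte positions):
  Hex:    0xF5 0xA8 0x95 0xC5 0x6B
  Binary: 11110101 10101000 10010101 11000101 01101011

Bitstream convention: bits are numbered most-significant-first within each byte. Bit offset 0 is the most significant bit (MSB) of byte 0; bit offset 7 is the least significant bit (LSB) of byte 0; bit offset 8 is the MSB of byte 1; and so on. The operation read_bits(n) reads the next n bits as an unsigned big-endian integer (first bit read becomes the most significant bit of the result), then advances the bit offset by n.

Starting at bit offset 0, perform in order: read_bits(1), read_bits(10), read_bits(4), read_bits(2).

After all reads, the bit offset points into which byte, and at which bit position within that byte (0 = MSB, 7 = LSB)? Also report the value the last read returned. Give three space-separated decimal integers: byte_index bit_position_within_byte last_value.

Read 1: bits[0:1] width=1 -> value=1 (bin 1); offset now 1 = byte 0 bit 1; 39 bits remain
Read 2: bits[1:11] width=10 -> value=941 (bin 1110101101); offset now 11 = byte 1 bit 3; 29 bits remain
Read 3: bits[11:15] width=4 -> value=4 (bin 0100); offset now 15 = byte 1 bit 7; 25 bits remain
Read 4: bits[15:17] width=2 -> value=1 (bin 01); offset now 17 = byte 2 bit 1; 23 bits remain

Answer: 2 1 1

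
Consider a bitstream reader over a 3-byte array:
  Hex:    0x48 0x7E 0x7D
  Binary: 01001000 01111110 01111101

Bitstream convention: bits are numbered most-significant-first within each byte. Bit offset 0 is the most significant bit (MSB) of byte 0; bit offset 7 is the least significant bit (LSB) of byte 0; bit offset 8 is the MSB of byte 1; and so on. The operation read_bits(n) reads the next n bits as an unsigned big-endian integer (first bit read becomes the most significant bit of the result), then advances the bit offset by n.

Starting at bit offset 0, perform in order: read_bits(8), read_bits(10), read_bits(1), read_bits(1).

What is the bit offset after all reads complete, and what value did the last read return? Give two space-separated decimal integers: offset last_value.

Answer: 20 1

Derivation:
Read 1: bits[0:8] width=8 -> value=72 (bin 01001000); offset now 8 = byte 1 bit 0; 16 bits remain
Read 2: bits[8:18] width=10 -> value=505 (bin 0111111001); offset now 18 = byte 2 bit 2; 6 bits remain
Read 3: bits[18:19] width=1 -> value=1 (bin 1); offset now 19 = byte 2 bit 3; 5 bits remain
Read 4: bits[19:20] width=1 -> value=1 (bin 1); offset now 20 = byte 2 bit 4; 4 bits remain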